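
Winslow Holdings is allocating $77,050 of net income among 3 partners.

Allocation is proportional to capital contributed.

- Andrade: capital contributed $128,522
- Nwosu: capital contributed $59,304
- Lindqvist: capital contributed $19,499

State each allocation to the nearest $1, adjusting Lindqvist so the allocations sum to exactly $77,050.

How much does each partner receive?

Andrade: $47,764 | Nwosu: $22,040 | Lindqvist: $7,246

Combined capital contributed = 207,325.
Unrounded shares: Andrade 128,522/207,325 × $77,050 = 47,763.75; Nwosu 59,304/207,325 × $77,050 = 22,039.66; Lindqvist 19,499/207,325 × $77,050 = 7,246.58.
After rounding ($1): Andrade $47,764; Nwosu $22,040; Lindqvist $7,247. Sum = $77,051.
Difference $77,050 − $77,051 = −$1 applied to Lindqvist: Lindqvist becomes $7,246.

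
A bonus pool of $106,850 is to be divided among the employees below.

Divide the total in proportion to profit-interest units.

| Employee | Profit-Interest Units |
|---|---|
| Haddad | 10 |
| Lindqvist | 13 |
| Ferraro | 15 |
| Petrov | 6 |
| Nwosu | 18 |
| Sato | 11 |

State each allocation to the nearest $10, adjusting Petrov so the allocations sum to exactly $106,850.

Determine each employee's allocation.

Sum of profit-interest units: 73.
Proportional shares: Haddad 10/73 × $106,850 = 14,636.99; Lindqvist 13/73 × $106,850 = 19,028.08; Ferraro 15/73 × $106,850 = 21,955.48; Petrov 6/73 × $106,850 = 8,782.19; Nwosu 18/73 × $106,850 = 26,346.58; Sato 11/73 × $106,850 = 16,100.68.
At nearest $10: Haddad $14,640; Lindqvist $19,030; Ferraro $21,960; Petrov $8,780; Nwosu $26,350; Sato $16,100. Sum = $106,860.
Difference $106,850 − $106,860 = −$10 applied to Petrov: Petrov becomes $8,770.

Haddad: $14,640 | Lindqvist: $19,030 | Ferraro: $21,960 | Petrov: $8,770 | Nwosu: $26,350 | Sato: $16,100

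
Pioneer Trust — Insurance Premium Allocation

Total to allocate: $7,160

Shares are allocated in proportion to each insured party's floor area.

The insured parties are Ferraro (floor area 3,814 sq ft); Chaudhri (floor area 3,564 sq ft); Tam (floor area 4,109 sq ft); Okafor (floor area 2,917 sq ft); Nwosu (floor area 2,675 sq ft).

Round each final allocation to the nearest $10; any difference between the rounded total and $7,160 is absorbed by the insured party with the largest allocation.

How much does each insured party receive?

Sum of floor area: 17,079.
Unrounded shares: Ferraro 3,814/17,079 × $7,160 = 1,598.94; Chaudhri 3,564/17,079 × $7,160 = 1,494.13; Tam 4,109/17,079 × $7,160 = 1,722.61; Okafor 2,917/17,079 × $7,160 = 1,222.89; Nwosu 2,675/17,079 × $7,160 = 1,121.44.
At nearest $10: Ferraro $1,600; Chaudhri $1,490; Tam $1,720; Okafor $1,220; Nwosu $1,120. Sum = $7,150.
Difference $7,160 − $7,150 = +$10 applied to largest allocation (Tam): Tam becomes $1,730.

Ferraro: $1,600 · Chaudhri: $1,490 · Tam: $1,730 · Okafor: $1,220 · Nwosu: $1,120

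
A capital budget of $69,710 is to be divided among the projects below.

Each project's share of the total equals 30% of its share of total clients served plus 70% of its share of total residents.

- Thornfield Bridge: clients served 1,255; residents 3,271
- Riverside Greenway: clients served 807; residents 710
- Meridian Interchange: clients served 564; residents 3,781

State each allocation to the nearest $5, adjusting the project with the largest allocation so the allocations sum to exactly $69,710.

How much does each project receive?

Thornfield Bridge: $30,560; Riverside Greenway: $10,890; Meridian Interchange: $28,260

Totals — clients served 2,626, residents 7,762.
Combined weights (30% clients served + 70% residents): Thornfield Bridge 0.4384; Riverside Greenway 0.1562; Meridian Interchange 0.4054.
Raw shares: Thornfield Bridge 30,558.24; Riverside Greenway 10,890.33; Meridian Interchange 28,261.43.
After rounding ($5): Thornfield Bridge $30,560; Riverside Greenway $10,890; Meridian Interchange $28,260. Sum = $69,710.
Rounded total matches; no reconciliation needed.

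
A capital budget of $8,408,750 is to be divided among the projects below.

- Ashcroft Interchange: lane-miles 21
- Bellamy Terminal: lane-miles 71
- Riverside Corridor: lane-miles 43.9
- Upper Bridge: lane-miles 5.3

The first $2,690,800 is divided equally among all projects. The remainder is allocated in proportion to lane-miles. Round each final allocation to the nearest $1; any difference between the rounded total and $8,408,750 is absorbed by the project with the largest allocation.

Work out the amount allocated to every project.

First tranche $2,690,800 split equally: $672,700 each.
Remainder $5,717,950 by lane-miles (total 141.2): Ashcroft Interchange 850,403.33 → $850,403; Bellamy Terminal 2,875,173.16 → $2,875,173; Riverside Corridor 1,777,747.91 → $1,777,748; Upper Bridge 214,625.60 → $214,626.
Totals: Ashcroft Interchange $672,700 + $850,403 = $1,523,103; Bellamy Terminal $672,700 + $2,875,173 = $3,547,873; Riverside Corridor $672,700 + $1,777,748 = $2,450,448; Upper Bridge $672,700 + $214,626 = $887,326.

Ashcroft Interchange: $1,523,103 | Bellamy Terminal: $3,547,873 | Riverside Corridor: $2,450,448 | Upper Bridge: $887,326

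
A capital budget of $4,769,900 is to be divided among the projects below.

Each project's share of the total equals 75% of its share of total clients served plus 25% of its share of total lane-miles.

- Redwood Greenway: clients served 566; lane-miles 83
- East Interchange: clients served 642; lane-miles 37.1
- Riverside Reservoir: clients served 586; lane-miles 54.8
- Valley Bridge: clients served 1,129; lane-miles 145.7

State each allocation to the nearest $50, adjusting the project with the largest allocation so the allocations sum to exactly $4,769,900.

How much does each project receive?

Clients served total 2,923; lane-miles total 320.6.
Composite weights (75% clients served + 25% lane-miles): Redwood Greenway 0.2099; East Interchange 0.1937; Riverside Reservoir 0.1931; Valley Bridge 0.4033.
Pro-rata amounts: Redwood Greenway 1,001,440.04; East Interchange 923,730.01; Riverside Reservoir 921,027.61; Valley Bridge 1,923,702.35.
At nearest $50: Redwood Greenway $1,001,450; East Interchange $923,750; Riverside Reservoir $921,050; Valley Bridge $1,923,700. Sum = $4,769,950.
Difference $4,769,900 − $4,769,950 = −$50 applied to largest allocation (Valley Bridge): Valley Bridge becomes $1,923,650.

Redwood Greenway: $1,001,450 | East Interchange: $923,750 | Riverside Reservoir: $921,050 | Valley Bridge: $1,923,650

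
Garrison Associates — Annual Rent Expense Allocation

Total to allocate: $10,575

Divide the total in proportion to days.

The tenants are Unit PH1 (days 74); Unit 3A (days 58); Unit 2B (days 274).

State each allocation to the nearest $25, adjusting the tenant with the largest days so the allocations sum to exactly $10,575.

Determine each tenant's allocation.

Unit PH1: $1,925; Unit 3A: $1,500; Unit 2B: $7,150

Combined days = 406.
Raw shares: Unit PH1 74/406 × $10,575 = 1,927.46; Unit 3A 58/406 × $10,575 = 1,510.71; Unit 2B 274/406 × $10,575 = 7,136.82.
After rounding ($25): Unit PH1 $1,925; Unit 3A $1,500; Unit 2B $7,125. Sum = $10,550.
Difference $10,575 − $10,550 = +$25 applied to largest days (Unit 2B): Unit 2B becomes $7,150.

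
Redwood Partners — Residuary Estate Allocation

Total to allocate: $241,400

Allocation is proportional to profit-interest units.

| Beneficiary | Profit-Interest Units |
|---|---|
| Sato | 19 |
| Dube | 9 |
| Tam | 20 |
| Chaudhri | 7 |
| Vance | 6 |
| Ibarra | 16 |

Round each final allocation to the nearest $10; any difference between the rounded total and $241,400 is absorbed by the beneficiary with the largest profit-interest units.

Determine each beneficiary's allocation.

Combined profit-interest units = 77.
Unrounded shares: Sato 19/77 × $241,400 = 59,566.23; Dube 9/77 × $241,400 = 28,215.58; Tam 20/77 × $241,400 = 62,701.30; Chaudhri 7/77 × $241,400 = 21,945.45; Vance 6/77 × $241,400 = 18,810.39; Ibarra 16/77 × $241,400 = 50,161.04.
Rounded to nearest $10: Sato $59,570; Dube $28,220; Tam $62,700; Chaudhri $21,950; Vance $18,810; Ibarra $50,160. Sum = $241,410.
Difference $241,400 − $241,410 = −$10 applied to largest profit-interest units (Tam): Tam becomes $62,690.

Sato: $59,570 · Dube: $28,220 · Tam: $62,690 · Chaudhri: $21,950 · Vance: $18,810 · Ibarra: $50,160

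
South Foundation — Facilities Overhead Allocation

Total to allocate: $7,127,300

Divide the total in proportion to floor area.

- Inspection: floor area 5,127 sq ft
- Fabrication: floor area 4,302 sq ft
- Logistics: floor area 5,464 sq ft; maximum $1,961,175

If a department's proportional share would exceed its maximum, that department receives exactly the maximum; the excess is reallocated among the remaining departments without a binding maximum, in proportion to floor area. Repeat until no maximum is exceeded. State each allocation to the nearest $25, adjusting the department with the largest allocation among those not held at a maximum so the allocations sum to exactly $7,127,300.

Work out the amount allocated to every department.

Sum of floor area: 14,893.
Unconstrained shares: Inspection 2,453,613.58; Fabrication 2,058,795.72; Logistics 2,614,890.70.
Capped: Logistics ($1,961,175); balance $5,166,125 reallocated over remaining floor area 9,429.
Remaining shares: Inspection 2,809,070.20 → $2,809,075; Fabrication 2,357,054.80 → $2,357,050.

Inspection: $2,809,075 · Fabrication: $2,357,050 · Logistics: $1,961,175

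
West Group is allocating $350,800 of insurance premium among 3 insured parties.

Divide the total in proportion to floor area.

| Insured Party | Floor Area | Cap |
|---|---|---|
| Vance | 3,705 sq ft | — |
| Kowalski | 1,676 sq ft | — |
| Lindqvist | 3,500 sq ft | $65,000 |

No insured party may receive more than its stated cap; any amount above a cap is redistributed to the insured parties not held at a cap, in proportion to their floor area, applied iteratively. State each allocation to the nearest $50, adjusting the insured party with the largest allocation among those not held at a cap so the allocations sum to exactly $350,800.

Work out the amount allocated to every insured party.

Total floor area = 8,881.
Proportional shares (ignoring caps): Vance 146,347.71; Kowalski 66,202.09; Lindqvist 138,250.20.
Capped: Lindqvist ($65,000); remaining pool $285,800 reallocated over remaining floor area 5,381.
Shares after redistribution: Vance 196,782.94 → $196,800; Kowalski 89,017.06 → $89,000.

Vance: $196,800 · Kowalski: $89,000 · Lindqvist: $65,000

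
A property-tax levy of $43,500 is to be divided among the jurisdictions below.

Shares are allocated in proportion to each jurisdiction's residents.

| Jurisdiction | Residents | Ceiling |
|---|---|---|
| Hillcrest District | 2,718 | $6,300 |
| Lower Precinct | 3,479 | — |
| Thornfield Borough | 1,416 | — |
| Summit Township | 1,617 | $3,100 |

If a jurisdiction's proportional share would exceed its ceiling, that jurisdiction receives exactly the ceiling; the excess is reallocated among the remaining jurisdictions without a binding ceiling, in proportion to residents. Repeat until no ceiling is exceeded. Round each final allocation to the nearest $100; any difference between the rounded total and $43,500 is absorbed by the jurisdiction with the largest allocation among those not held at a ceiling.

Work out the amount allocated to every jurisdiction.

Total residents = 9,230.
Unconstrained shares: Hillcrest District 12,809.64; Lower Precinct 16,396.15; Thornfield Borough 6,673.46; Summit Township 7,620.75.
Capped: Hillcrest District ($6,300), Summit Township ($3,100); balance $34,100 reallocated over remaining residents 4,895.
Redistributed shares: Lower Precinct 24,235.73 → $24,200; Thornfield Borough 9,864.27 → $9,900.

Hillcrest District: $6,300 · Lower Precinct: $24,200 · Thornfield Borough: $9,900 · Summit Township: $3,100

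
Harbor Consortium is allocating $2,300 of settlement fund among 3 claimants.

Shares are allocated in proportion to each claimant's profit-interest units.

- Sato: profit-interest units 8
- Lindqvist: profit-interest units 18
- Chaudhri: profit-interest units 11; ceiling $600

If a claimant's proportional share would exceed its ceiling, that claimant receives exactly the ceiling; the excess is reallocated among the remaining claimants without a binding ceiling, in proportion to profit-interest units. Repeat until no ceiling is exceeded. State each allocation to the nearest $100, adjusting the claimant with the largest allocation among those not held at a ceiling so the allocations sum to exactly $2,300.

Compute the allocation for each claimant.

Sato: $500 | Lindqvist: $1,200 | Chaudhri: $600

Profit-interest units total: 37.
Unconstrained shares: Sato 497.30; Lindqvist 1,118.92; Chaudhri 683.78.
Cap binds for Chaudhri ($600); remaining pool $1,700 reallocated over remaining profit-interest units 26.
Redistributed shares: Sato 523.08 → $500; Lindqvist 1,176.92 → $1,200.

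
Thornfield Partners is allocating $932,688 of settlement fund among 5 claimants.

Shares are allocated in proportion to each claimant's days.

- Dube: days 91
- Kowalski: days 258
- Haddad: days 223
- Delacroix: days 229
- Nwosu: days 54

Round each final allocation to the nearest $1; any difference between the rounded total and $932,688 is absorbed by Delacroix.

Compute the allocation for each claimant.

Combined days = 855.
Pro-rata amounts: Dube 91/855 × $932,688 = 99,268.55; Kowalski 258/855 × $932,688 = 281,442.69; Haddad 223/855 × $932,688 = 243,262.48; Delacroix 229/855 × $932,688 = 249,807.66; Nwosu 54/855 × $932,688 = 58,906.61.
Rounded to nearest $1: Dube $99,269; Kowalski $281,443; Haddad $243,262; Delacroix $249,808; Nwosu $58,907. Sum = $932,689.
Difference $932,688 − $932,689 = −$1 applied to Delacroix: Delacroix becomes $249,807.

Dube: $99,269 | Kowalski: $281,443 | Haddad: $243,262 | Delacroix: $249,807 | Nwosu: $58,907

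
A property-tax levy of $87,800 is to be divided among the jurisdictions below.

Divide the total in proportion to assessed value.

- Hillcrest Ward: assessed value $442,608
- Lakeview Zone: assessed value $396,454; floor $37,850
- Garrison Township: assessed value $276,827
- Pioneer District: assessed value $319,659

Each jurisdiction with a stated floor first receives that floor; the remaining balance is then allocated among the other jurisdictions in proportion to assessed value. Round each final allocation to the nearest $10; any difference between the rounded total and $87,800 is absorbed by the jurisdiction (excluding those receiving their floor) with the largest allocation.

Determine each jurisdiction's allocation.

Minimums first: Lakeview Zone $37,850. Balance $49,950.
Balance split over remaining assessed value 1,039,094: Hillcrest Ward 21,276.49 → $21,280; Garrison Township 13,307.27 → $13,310; Pioneer District 15,366.24 → $15,370.
Rounding difference −$10 applied to Hillcrest Ward → $21,270.

Hillcrest Ward: $21,270 · Lakeview Zone: $37,850 · Garrison Township: $13,310 · Pioneer District: $15,370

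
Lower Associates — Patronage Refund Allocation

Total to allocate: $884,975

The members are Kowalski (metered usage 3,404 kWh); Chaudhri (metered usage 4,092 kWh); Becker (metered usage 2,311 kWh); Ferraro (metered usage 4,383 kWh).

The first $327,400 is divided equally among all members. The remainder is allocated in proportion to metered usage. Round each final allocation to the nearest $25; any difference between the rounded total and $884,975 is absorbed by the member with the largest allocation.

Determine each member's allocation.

Equal tier: $327,400 ÷ 4 = $81,850 apiece.
Remainder $557,575 by metered usage (total 14,190): Kowalski 133,755.13 → $133,750; Chaudhri 160,789.07 → $160,800; Becker 90,807.32 → $90,800; Ferraro 172,223.48 → $172,225.
Totals: Kowalski $81,850 + $133,750 = $215,600; Chaudhri $81,850 + $160,800 = $242,650; Becker $81,850 + $90,800 = $172,650; Ferraro $81,850 + $172,225 = $254,075.

Kowalski: $215,600; Chaudhri: $242,650; Becker: $172,650; Ferraro: $254,075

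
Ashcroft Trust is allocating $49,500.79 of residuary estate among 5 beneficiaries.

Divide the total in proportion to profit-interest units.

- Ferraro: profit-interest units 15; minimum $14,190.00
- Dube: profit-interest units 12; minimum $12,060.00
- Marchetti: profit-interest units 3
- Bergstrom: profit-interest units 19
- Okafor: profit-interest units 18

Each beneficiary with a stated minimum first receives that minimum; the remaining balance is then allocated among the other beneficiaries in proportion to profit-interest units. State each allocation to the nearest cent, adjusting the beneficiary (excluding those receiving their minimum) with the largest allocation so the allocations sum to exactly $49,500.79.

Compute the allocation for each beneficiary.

Fund the minimums — Ferraro $14,190.00; Dube $12,060.00. Residual $23,250.79.
Residual split over remaining profit-interest units 40: Marchetti 1,743.8093 → $1,743.81; Bergstrom 11,044.1252 → $11,044.13; Okafor 10,462.8555 → $10,462.86.
Rounding difference −$0.01 applied to Bergstrom → $11,044.12.

Ferraro: $14,190.00 · Dube: $12,060.00 · Marchetti: $1,743.81 · Bergstrom: $11,044.12 · Okafor: $10,462.86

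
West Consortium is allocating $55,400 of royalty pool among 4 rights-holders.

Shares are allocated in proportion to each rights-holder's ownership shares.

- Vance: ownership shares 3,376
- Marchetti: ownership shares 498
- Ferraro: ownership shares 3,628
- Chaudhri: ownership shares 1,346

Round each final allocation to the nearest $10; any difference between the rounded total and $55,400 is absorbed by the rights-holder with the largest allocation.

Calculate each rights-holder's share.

Vance: $21,140 · Marchetti: $3,120 · Ferraro: $22,710 · Chaudhri: $8,430

Combined ownership shares = 8,848.
Pro-rata amounts: Vance 3,376/8,848 × $55,400 = 21,138.16; Marchetti 498/8,848 × $55,400 = 3,118.13; Ferraro 3,628/8,848 × $55,400 = 22,716.00; Chaudhri 1,346/8,848 × $55,400 = 8,427.71.
After rounding ($10): Vance $21,140; Marchetti $3,120; Ferraro $22,720; Chaudhri $8,430. Sum = $55,410.
Difference $55,400 − $55,410 = −$10 applied to largest allocation (Ferraro): Ferraro becomes $22,710.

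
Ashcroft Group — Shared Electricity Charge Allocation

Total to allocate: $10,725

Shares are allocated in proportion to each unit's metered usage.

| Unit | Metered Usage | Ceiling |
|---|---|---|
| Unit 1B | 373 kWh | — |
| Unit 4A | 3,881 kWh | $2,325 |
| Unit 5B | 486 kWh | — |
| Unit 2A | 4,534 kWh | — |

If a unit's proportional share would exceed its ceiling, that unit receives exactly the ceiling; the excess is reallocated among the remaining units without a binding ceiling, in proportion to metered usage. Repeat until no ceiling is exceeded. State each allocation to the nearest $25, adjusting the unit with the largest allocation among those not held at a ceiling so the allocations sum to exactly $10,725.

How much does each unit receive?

Combined metered usage = 9,274.
Pro-rata shares before constraints: Unit 1B 431.36; Unit 4A 4,488.22; Unit 5B 562.04; Unit 2A 5,243.38.
Capped: Unit 4A ($2,325); residual $8,400 reallocated over remaining metered usage 5,393.
Shares after redistribution: Unit 1B 580.98 → $575; Unit 5B 756.98 → $750; Unit 2A 7,062.04 → $7,050.
Rounding difference +$25 applied to Unit 2A → $7,075.

Unit 1B: $575 · Unit 4A: $2,325 · Unit 5B: $750 · Unit 2A: $7,075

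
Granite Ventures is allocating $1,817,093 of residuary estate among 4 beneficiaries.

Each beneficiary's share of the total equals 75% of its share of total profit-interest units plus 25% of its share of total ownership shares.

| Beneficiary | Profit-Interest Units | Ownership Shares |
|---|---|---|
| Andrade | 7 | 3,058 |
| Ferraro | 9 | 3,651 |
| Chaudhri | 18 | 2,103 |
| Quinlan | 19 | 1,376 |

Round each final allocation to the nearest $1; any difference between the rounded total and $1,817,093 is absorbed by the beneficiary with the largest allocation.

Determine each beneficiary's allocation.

Totals — profit-interest units 53, ownership shares 10,188.
Combined weights (75% profit-interest units + 25% ownership shares): Andrade 0.1741; Ferraro 0.2169; Chaudhri 0.3063; Quinlan 0.3026.
Proportional shares: Andrade 316,348.38; Ferraro 394,216.85; Chaudhri 556,615.22; Quinlan 549,912.56.
Rounded to nearest $1: Andrade $316,348; Ferraro $394,217; Chaudhri $556,615; Quinlan $549,913. Sum = $1,817,093.
Sum already equals the total — no adjustment.

Andrade: $316,348; Ferraro: $394,217; Chaudhri: $556,615; Quinlan: $549,913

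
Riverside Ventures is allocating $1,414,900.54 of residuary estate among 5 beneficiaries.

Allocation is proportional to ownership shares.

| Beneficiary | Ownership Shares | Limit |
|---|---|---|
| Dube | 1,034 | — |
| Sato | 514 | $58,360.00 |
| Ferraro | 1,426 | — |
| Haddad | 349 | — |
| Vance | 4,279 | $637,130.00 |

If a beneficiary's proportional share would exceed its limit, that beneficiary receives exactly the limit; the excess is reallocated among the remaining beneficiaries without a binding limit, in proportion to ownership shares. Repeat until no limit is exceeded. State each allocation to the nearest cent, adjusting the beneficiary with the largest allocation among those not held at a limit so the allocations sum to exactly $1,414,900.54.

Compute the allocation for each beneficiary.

Dube: $264,816.84 · Sato: $58,360.00 · Ferraro: $365,211.61 · Haddad: $89,382.09 · Vance: $637,130.00

Sum of ownership shares: 7,602.
Unconstrained shares: Dube 192,450.2971; Sato 95,666.7821; Ferraro 265,410.1776; Haddad 64,956.6283; Vance 796,416.6549.
Held at cap: Sato ($58,360.00), Vance ($637,130.00); balance $719,410.54 reallocated over remaining ownership shares 2,809.
Redistributed shares: Dube 264,816.8381 → $264,816.84; Ferraro 365,211.6162 → $365,211.62; Haddad 89,382.0856 → $89,382.09.
Rounding difference −$0.01 applied to Ferraro → $365,211.61.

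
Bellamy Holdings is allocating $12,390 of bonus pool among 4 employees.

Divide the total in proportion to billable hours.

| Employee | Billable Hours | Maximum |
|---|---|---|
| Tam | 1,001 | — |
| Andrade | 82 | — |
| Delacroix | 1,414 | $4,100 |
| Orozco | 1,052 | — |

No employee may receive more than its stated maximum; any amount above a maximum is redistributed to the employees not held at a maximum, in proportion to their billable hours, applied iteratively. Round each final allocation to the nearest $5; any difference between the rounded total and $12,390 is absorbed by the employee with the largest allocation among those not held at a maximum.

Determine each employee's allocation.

Tam: $3,885; Andrade: $320; Delacroix: $4,100; Orozco: $4,085

Total billable hours = 3,549.
Unconstrained shares: Tam 3,494.62; Andrade 286.27; Delacroix 4,936.45; Orozco 3,672.66.
Capped: Delacroix ($4,100); balance $8,290 reallocated over remaining billable hours 2,135.
Shares after redistribution: Tam 3,886.79 → $3,885; Andrade 318.40 → $320; Orozco 4,084.81 → $4,085.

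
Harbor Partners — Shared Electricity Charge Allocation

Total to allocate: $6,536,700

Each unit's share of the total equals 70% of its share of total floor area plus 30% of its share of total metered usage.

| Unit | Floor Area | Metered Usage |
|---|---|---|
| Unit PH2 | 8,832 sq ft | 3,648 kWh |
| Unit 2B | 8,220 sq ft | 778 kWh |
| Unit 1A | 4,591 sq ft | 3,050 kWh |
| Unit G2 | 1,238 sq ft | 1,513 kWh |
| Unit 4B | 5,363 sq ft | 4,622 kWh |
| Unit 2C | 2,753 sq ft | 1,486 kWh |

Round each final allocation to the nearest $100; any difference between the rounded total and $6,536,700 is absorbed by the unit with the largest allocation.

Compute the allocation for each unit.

Unit PH2: $1,777,600 · Unit 2B: $1,314,500 · Unit 1A: $1,073,900 · Unit G2: $379,300 · Unit 4B: $1,392,000 · Unit 2C: $599,400

Totals — floor area 30,997, metered usage 15,097.
Blended shares (70% floor area + 30% metered usage): Unit PH2 0.2719; Unit 2B 0.2011; Unit 1A 0.1643; Unit G2 0.0580; Unit 4B 0.2130; Unit 2C 0.0917.
Pro-rata amounts: Unit PH2 1,777,608.39; Unit 2B 1,314,470.84; Unit 1A 1,073,887.27; Unit G2 379,279.73; Unit 4B 1,392,041.14; Unit 2C 599,412.63.
Rounded to nearest $100: Unit PH2 $1,777,600; Unit 2B $1,314,500; Unit 1A $1,073,900; Unit G2 $379,300; Unit 4B $1,392,000; Unit 2C $599,400. Sum = $6,536,700.
Sum already equals the total — no adjustment.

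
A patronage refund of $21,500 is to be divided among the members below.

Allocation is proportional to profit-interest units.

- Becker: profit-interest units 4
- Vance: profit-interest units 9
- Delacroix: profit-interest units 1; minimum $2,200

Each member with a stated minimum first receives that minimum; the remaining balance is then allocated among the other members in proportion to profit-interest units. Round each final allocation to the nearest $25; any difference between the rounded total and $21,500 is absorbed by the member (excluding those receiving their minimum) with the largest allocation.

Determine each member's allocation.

Becker: $5,950 | Vance: $13,350 | Delacroix: $2,200

Minimums first: Delacroix $2,200. Residual $19,300.
Residual split over remaining profit-interest units 13: Becker 5,938.46 → $5,950; Vance 13,361.54 → $13,350.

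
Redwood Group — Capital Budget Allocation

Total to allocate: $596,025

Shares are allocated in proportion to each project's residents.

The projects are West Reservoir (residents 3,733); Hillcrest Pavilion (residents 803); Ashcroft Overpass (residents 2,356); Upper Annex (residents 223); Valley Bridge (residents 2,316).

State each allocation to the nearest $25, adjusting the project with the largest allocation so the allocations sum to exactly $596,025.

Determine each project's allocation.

Combined residents = 9,431.
Raw shares: West Reservoir 3,733/9,431 × $596,025 = 235,919.98; Hillcrest Pavilion 803/9,431 × $596,025 = 50,748.39; Ashcroft Overpass 2,356/9,431 × $596,025 = 148,895.65; Upper Annex 223/9,431 × $596,025 = 14,093.26; Valley Bridge 2,316/9,431 × $596,025 = 146,367.71.
After rounding ($25): West Reservoir $235,925; Hillcrest Pavilion $50,750; Ashcroft Overpass $148,900; Upper Annex $14,100; Valley Bridge $146,375. Sum = $596,050.
Difference $596,025 − $596,050 = −$25 applied to largest allocation (West Reservoir): West Reservoir becomes $235,900.

West Reservoir: $235,900 | Hillcrest Pavilion: $50,750 | Ashcroft Overpass: $148,900 | Upper Annex: $14,100 | Valley Bridge: $146,375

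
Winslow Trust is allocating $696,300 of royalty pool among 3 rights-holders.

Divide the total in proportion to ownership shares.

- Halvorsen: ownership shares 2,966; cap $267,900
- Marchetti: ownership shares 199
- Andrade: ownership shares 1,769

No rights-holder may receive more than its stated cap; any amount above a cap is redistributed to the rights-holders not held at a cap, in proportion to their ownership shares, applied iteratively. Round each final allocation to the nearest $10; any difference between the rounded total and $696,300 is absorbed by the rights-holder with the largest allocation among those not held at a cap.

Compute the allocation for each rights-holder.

Sum of ownership shares: 4,934.
Proportional shares (ignoring caps): Halvorsen 418,570.29; Marchetti 28,083.44; Andrade 249,646.27.
Cap binds for Halvorsen ($267,900); balance $428,400 reallocated over remaining ownership shares 1,968.
Shares after redistribution: Marchetti 43,318.90 → $43,320; Andrade 385,081.10 → $385,080.

Halvorsen: $267,900; Marchetti: $43,320; Andrade: $385,080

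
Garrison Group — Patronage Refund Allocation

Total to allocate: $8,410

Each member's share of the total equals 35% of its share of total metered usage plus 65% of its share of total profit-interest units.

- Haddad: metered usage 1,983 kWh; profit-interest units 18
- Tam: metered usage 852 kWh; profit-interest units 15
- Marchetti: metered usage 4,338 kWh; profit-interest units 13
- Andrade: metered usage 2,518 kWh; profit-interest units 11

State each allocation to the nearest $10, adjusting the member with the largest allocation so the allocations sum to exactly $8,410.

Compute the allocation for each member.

Totals — metered usage 9,691, profit-interest units 57.
Combined weights (35% metered usage + 65% profit-interest units): Haddad 0.2769; Tam 0.2018; Marchetti 0.3049; Andrade 0.2164.
Raw shares: Haddad 2,328.57; Tam 1,697.34; Marchetti 2,564.35; Andrade 1,819.74.
Rounded to nearest $10: Haddad $2,330; Tam $1,700; Marchetti $2,560; Andrade $1,820. Sum = $8,410.
No rounding difference to absorb.

Haddad: $2,330 · Tam: $1,700 · Marchetti: $2,560 · Andrade: $1,820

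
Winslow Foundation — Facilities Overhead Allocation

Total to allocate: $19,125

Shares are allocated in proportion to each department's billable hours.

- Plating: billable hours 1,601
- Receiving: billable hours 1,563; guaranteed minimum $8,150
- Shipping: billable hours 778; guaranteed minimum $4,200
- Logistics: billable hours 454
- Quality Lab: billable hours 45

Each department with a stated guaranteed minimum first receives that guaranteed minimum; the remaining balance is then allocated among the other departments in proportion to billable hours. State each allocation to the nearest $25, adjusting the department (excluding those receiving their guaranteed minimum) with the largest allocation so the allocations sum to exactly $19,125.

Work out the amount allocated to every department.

Plating: $5,150 | Receiving: $8,150 | Shipping: $4,200 | Logistics: $1,475 | Quality Lab: $150

Guaranteed amounts: Receiving $8,150; Shipping $4,200. Balance $6,775.
Balance split over remaining billable hours 2,100: Plating 5,165.13 → $5,175; Logistics 1,464.69 → $1,475; Quality Lab 145.18 → $150.
Rounding difference −$25 applied to Plating → $5,150.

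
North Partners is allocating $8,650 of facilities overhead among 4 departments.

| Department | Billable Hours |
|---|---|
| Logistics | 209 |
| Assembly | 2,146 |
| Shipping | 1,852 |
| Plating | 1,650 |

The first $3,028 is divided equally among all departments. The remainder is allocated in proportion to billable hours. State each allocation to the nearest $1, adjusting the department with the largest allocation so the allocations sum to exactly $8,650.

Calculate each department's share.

$3,028 shared equally gives $757 per department.
Remainder $5,622 by billable hours (total 5,857): Logistics 200.61 → $201; Assembly 2,059.90 → $2,060; Shipping 1,777.69 → $1,778; Plating 1,583.80 → $1,584.
Rounding difference −$1 on remainder applied to Assembly.
Totals: Logistics $757 + $201 = $958; Assembly $757 + $2,059 = $2,816; Shipping $757 + $1,778 = $2,535; Plating $757 + $1,584 = $2,341.

Logistics: $958 | Assembly: $2,816 | Shipping: $2,535 | Plating: $2,341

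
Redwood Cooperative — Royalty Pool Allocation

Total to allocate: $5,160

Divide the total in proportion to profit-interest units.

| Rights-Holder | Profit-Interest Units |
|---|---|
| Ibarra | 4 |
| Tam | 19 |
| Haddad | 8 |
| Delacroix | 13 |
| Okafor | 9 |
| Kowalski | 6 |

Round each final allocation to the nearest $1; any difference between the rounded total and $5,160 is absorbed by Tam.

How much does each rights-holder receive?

Profit-interest units total: 59.
Proportional shares: Ibarra 4/59 × $5,160 = 349.83; Tam 19/59 × $5,160 = 1,661.69; Haddad 8/59 × $5,160 = 699.66; Delacroix 13/59 × $5,160 = 1,136.95; Okafor 9/59 × $5,160 = 787.12; Kowalski 6/59 × $5,160 = 524.75.
Rounded to nearest $1: Ibarra $350; Tam $1,662; Haddad $700; Delacroix $1,137; Okafor $787; Kowalski $525. Sum = $5,161.
Difference $5,160 − $5,161 = −$1 applied to Tam: Tam becomes $1,661.

Ibarra: $350 | Tam: $1,661 | Haddad: $700 | Delacroix: $1,137 | Okafor: $787 | Kowalski: $525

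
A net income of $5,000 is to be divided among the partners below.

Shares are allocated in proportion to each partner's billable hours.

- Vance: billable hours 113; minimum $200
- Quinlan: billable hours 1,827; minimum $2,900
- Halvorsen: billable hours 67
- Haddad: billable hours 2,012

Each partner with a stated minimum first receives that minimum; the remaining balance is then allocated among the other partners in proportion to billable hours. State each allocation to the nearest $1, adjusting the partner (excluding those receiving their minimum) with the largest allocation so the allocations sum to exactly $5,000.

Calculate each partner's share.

Guaranteed amounts: Vance $200; Quinlan $2,900. Remaining pool $1,900.
Remaining pool split over remaining billable hours 2,079: Halvorsen 61.23 → $61; Haddad 1,838.77 → $1,839.

Vance: $200; Quinlan: $2,900; Halvorsen: $61; Haddad: $1,839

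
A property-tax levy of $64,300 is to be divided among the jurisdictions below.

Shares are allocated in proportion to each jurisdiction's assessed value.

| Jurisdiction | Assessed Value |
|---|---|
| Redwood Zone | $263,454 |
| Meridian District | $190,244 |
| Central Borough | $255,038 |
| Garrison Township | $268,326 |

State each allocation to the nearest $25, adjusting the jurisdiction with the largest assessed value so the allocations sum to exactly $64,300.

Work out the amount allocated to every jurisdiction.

Redwood Zone: $17,350; Meridian District: $12,525; Central Borough: $16,775; Garrison Township: $17,650

Assessed value total: 263,454 + 190,244 + 255,038 + 268,326 = 977,062.
Unrounded shares: Redwood Zone 17,337.79; Meridian District 12,519.87; Central Borough 16,783.93; Garrison Township 17,658.41.
Rounded to nearest $25: Redwood Zone $17,350; Meridian District $12,525; Central Borough $16,775; Garrison Township $17,650. Sum = $64,300.
No rounding difference to absorb.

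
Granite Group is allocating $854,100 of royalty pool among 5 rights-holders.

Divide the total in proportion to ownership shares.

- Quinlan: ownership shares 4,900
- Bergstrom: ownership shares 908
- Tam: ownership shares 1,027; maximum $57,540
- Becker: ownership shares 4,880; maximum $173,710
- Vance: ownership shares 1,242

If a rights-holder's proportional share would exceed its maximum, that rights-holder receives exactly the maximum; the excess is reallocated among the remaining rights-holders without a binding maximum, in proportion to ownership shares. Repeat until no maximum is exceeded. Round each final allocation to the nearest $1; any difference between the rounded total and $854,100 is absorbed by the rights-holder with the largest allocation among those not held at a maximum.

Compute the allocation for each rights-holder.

Quinlan: $432,902; Bergstrom: $80,220; Tam: $57,540; Becker: $173,710; Vance: $109,728

Sum of ownership shares: 12,957.
Unconstrained shares: Quinlan 322,998.38; Bergstrom 59,853.58; Tam 67,697.82; Becker 321,680.02; Vance 81,870.20.
Held at cap: Tam ($57,540), Becker ($173,710); remaining pool $622,850 reallocated over remaining ownership shares 7,050.
Remaining shares: Quinlan 432,902.84 → $432,903; Bergstrom 80,219.55 → $80,220; Vance 109,727.62 → $109,728.
Rounding difference −$1 applied to Quinlan → $432,902.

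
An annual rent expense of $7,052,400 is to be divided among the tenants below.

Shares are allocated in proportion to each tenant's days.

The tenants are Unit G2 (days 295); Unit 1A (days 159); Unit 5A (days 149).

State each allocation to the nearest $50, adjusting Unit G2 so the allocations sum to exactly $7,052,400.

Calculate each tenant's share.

Unit G2: $3,450,150; Unit 1A: $1,859,600; Unit 5A: $1,742,650

Sum of days: 603.
Pro-rata amounts: Unit G2 295/603 × $7,052,400 = 3,450,179.10; Unit 1A 159/603 × $7,052,400 = 1,859,588.06; Unit 5A 149/603 × $7,052,400 = 1,742,632.84.
After rounding ($50): Unit G2 $3,450,200; Unit 1A $1,859,600; Unit 5A $1,742,650. Sum = $7,052,450.
Difference $7,052,400 − $7,052,450 = −$50 applied to Unit G2: Unit G2 becomes $3,450,150.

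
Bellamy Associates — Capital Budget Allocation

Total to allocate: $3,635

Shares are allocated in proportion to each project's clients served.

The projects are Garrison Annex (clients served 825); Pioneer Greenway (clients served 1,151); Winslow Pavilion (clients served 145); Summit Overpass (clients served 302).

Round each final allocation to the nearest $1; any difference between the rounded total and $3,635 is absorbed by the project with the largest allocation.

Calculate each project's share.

Clients served total: 2,423.
Pro-rata amounts: Garrison Annex 825/2,423 × $3,635 = 1,237.67; Pioneer Greenway 1,151/2,423 × $3,635 = 1,726.74; Winslow Pavilion 145/2,423 × $3,635 = 217.53; Summit Overpass 302/2,423 × $3,635 = 453.06.
After rounding ($1): Garrison Annex $1,238; Pioneer Greenway $1,727; Winslow Pavilion $218; Summit Overpass $453. Sum = $3,636.
Difference $3,635 − $3,636 = −$1 applied to largest allocation (Pioneer Greenway): Pioneer Greenway becomes $1,726.

Garrison Annex: $1,238; Pioneer Greenway: $1,726; Winslow Pavilion: $218; Summit Overpass: $453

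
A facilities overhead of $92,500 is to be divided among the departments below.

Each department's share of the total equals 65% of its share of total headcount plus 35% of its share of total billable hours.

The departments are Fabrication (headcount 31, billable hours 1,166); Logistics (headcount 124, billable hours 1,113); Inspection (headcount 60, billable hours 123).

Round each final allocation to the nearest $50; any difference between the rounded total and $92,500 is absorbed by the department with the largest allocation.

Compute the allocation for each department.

Fabrication: $24,400 · Logistics: $49,650 · Inspection: $18,450

Totals — headcount 215, billable hours 2,402.
Composite weights (65% headcount + 35% billable hours): Fabrication 0.2636; Logistics 0.5371; Inspection 0.1993.
Unrounded shares: Fabrication 24,384.94; Logistics 49,678.15; Inspection 18,436.91.
After rounding ($50): Fabrication $24,400; Logistics $49,700; Inspection $18,450. Sum = $92,550.
Difference $92,500 − $92,550 = −$50 applied to largest allocation (Logistics): Logistics becomes $49,650.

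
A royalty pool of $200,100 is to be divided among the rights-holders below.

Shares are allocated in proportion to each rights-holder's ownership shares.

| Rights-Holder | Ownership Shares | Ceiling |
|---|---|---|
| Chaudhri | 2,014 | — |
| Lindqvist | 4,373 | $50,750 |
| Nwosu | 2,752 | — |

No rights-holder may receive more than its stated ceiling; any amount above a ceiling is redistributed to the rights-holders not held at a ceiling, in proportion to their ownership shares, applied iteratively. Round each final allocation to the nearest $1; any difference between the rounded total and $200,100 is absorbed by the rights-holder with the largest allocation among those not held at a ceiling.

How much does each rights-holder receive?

Chaudhri: $63,112 · Lindqvist: $50,750 · Nwosu: $86,238

Ownership shares total: 9,139.
Unconstrained shares: Chaudhri 44,096.88; Lindqvist 95,747.60; Nwosu 60,255.52.
Capped: Lindqvist ($50,750); residual $149,350 reallocated over remaining ownership shares 4,766.
Shares after redistribution: Chaudhri 63,111.81 → $63,112; Nwosu 86,238.19 → $86,238.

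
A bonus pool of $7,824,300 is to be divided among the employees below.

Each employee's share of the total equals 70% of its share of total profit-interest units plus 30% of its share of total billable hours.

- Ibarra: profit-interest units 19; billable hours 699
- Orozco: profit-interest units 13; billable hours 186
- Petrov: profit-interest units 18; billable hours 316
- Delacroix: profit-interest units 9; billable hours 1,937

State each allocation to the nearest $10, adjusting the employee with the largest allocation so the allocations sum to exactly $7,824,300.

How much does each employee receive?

Profit-interest units total 59; billable hours total 3,138.
Blended shares (70% profit-interest units + 30% billable hours): Ibarra 0.2922; Orozco 0.1720; Petrov 0.2438; Delacroix 0.2920.
Unrounded shares: Ibarra 2,286,649.58; Orozco 1,345,930.73; Petrov 1,907,326.85; Delacroix 2,284,392.84.
After rounding ($10): Ibarra $2,286,650; Orozco $1,345,930; Petrov $1,907,330; Delacroix $2,284,390. Sum = $7,824,300.
No rounding difference to absorb.

Ibarra: $2,286,650; Orozco: $1,345,930; Petrov: $1,907,330; Delacroix: $2,284,390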